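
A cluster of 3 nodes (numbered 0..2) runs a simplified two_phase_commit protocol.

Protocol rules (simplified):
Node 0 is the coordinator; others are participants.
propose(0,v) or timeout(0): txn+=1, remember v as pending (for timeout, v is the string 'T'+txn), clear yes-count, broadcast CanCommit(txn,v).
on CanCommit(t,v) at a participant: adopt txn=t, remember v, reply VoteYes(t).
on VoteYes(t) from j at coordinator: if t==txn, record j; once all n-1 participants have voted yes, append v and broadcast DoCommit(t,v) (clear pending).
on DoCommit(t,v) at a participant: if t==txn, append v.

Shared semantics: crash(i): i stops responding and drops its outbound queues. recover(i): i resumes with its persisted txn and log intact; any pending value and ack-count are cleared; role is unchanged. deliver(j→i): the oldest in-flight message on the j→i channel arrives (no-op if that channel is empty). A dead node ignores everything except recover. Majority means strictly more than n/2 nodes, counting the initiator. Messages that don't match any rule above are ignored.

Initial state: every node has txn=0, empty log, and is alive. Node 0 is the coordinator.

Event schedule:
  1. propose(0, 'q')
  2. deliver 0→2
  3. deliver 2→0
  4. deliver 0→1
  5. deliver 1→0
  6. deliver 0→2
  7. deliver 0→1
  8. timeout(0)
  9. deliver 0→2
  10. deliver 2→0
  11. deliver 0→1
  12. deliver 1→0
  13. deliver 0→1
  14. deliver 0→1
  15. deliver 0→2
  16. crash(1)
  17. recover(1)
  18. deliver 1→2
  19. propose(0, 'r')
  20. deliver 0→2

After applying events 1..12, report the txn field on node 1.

step 1 propose(0,'q'): 0={coor,t=1,log=-}
step 2 deliver 0→2: 2={part,t=1,log=-}
step 3 deliver 2→0: —
step 4 deliver 0→1: 1={part,t=1,log=-}
step 5 deliver 1→0: 0={coor,t=1,log=q}
step 6 deliver 0→2: 2={part,t=1,log=q}
step 7 deliver 0→1: 1={part,t=1,log=q}
step 8 timeout(0): 0={coor,t=2,log=q}
step 9 deliver 0→2: 2={part,t=2,log=q}
step 10 deliver 2→0: —
step 11 deliver 0→1: 1={part,t=2,log=q}
step 12 deliver 1→0: 0={coor,t=2,log=q,T2}

2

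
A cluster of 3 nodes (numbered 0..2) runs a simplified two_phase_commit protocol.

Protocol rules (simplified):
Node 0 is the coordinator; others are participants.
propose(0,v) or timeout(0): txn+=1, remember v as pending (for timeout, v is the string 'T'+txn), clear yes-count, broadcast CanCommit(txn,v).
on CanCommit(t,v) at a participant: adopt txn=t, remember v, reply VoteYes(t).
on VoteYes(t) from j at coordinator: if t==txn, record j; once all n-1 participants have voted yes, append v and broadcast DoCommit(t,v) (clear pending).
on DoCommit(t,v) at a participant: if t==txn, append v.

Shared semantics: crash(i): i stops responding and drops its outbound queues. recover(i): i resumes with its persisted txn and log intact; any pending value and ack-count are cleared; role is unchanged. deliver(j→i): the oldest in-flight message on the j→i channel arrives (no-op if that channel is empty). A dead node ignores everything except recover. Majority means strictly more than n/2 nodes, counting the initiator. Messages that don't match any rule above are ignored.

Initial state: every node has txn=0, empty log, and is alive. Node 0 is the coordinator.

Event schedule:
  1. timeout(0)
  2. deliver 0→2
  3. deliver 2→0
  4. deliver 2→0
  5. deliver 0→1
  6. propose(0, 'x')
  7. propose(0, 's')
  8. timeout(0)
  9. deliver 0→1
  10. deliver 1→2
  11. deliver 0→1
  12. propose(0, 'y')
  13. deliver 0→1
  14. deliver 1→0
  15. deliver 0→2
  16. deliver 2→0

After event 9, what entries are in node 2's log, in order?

e1 timeout(0): 0[coor,t=1,-]
e2 deliver 0→2: 2[part,t=1,-]
e3 deliver 2→0: ·
e4 deliver 2→0: ·
e5 deliver 0→1: 1[part,t=1,-]
e6 propose(0,'x'): 0[coor,t=2,-]
e7 propose(0,'s'): 0[coor,t=3,-]
e8 timeout(0): 0[coor,t=4,-]
e9 deliver 0→1: 1[part,t=2,-]

empty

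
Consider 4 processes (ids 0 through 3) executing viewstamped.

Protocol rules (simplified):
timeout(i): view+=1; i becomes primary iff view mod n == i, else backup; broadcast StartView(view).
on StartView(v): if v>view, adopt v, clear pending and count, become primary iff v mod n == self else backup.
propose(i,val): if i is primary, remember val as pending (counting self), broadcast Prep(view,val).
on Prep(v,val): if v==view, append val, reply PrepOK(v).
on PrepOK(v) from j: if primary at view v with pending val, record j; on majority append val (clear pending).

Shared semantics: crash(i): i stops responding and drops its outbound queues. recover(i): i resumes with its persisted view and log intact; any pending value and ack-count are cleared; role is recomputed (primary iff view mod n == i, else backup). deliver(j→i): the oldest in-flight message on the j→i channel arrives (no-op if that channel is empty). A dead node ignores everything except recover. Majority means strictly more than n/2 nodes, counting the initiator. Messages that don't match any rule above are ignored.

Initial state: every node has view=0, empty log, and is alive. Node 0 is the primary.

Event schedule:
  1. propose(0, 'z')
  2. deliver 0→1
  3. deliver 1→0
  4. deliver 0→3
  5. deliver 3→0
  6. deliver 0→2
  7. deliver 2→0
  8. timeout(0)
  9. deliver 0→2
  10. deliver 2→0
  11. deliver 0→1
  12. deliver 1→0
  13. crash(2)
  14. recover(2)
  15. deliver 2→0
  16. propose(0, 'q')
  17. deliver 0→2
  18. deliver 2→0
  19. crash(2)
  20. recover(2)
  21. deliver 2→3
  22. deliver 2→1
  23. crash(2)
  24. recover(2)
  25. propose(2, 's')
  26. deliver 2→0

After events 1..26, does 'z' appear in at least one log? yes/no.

step 1 propose(0,'z'): —
step 2 deliver 0→1: 1={back,v=0,log=z}
step 3 deliver 1→0: —
step 4 deliver 0→3: 3={back,v=0,log=z}
step 5 deliver 3→0: 0={prim,v=0,log=z}
step 6 deliver 0→2: 2={back,v=0,log=z}
step 7 deliver 2→0: —
step 8 timeout(0): 0={back,v=1,log=z}
step 9 deliver 0→2: 2={back,v=1,log=z}
step 10 deliver 2→0: —
step 11 deliver 0→1: 1={prim,v=1,log=z}
step 12 deliver 1→0: —
step 13 crash(2): 2={✗back,v=1,log=z}
step 14 recover(2): 2={back,v=1,log=z}
step 15 deliver 2→0: —
step 16 propose(0,'q'): —
step 17 deliver 0→2: —
step 18 deliver 2→0: —
step 19 crash(2): 2={✗back,v=1,log=z}
step 20 recover(2): 2={back,v=1,log=z}
step 21 deliver 2→3: —
step 22 deliver 2→1: —
step 23 crash(2): 2={✗back,v=1,log=z}
step 24 recover(2): 2={back,v=1,log=z}
step 25 propose(2,'s'): —
step 26 deliver 2→0: —

yes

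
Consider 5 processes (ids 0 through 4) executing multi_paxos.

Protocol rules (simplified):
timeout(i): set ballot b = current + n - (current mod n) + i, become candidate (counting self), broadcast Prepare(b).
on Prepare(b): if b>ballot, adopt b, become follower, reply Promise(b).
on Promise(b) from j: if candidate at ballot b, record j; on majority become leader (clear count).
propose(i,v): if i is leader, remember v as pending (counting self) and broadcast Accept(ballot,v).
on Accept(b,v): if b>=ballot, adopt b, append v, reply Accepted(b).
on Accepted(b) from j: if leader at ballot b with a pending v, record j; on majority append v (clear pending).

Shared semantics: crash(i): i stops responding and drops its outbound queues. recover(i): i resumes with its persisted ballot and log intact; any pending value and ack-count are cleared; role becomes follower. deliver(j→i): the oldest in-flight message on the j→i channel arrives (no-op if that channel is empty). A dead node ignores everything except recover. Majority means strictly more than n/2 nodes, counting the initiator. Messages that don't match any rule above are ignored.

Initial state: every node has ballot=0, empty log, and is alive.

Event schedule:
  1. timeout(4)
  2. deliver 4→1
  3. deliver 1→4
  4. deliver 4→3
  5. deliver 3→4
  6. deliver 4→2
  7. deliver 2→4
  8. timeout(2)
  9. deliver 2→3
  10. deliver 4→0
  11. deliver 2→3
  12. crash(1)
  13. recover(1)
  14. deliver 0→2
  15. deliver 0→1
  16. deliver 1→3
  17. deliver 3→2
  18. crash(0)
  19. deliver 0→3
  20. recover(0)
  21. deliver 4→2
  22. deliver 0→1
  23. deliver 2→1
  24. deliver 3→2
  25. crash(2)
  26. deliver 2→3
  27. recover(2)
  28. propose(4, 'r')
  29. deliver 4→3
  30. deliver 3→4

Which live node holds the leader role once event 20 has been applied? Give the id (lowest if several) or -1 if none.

4

e1 timeout(4): 4[cand,b=9,-]
e2 deliver 4→1: 1[foll,b=9,-]
e3 deliver 1→4: ·
e4 deliver 4→3: 3[foll,b=9,-]
e5 deliver 3→4: 4[lead,b=9,-]
e6 deliver 4→2: 2[foll,b=9,-]
e7 deliver 2→4: ·
e8 timeout(2): 2[cand,b=12,-]
e9 deliver 2→3: 3[foll,b=12,-]
e10 deliver 4→0: 0[foll,b=9,-]
e11 deliver 2→3: ·
e12 crash(1): 1[✗foll,b=9,-]
e13 recover(1): 1[foll,b=9,-]
e14 deliver 0→2: ·
e15 deliver 0→1: ·
e16 deliver 1→3: ·
e17 deliver 3→2: ·
e18 crash(0): 0[✗foll,b=9,-]
e19 deliver 0→3: ·
e20 recover(0): 0[foll,b=9,-]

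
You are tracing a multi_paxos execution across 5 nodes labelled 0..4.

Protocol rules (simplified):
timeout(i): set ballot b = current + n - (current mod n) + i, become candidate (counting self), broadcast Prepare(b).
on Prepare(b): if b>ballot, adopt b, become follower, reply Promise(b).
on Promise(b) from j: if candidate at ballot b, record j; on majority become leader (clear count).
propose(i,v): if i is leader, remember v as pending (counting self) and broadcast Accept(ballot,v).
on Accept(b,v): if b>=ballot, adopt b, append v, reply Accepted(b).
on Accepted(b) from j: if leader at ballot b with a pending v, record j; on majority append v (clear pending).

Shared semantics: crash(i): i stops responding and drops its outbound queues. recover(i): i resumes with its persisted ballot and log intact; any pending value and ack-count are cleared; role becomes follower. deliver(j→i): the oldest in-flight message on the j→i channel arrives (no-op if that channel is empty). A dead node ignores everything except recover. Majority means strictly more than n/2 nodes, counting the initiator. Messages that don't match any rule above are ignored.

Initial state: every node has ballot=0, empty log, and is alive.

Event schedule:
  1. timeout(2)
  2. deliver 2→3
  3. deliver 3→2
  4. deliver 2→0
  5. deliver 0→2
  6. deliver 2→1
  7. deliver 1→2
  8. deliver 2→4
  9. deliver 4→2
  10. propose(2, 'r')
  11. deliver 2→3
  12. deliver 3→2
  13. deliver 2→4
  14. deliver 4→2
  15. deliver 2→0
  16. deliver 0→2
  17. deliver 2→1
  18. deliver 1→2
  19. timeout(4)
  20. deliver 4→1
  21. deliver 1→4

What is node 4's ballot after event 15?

after 1 — timeout(2): n2:cand/b7/[-]
after 2 — deliver 2→3: n3:foll/b7/[-]
after 3 — deliver 3→2: ·
after 4 — deliver 2→0: n0:foll/b7/[-]
after 5 — deliver 0→2: n2:lead/b7/[-]
after 6 — deliver 2→1: n1:foll/b7/[-]
after 7 — deliver 1→2: ·
after 8 — deliver 2→4: n4:foll/b7/[-]
after 9 — deliver 4→2: ·
after 10 — propose(2,'r'): ·
after 11 — deliver 2→3: n3:foll/b7/[r]
after 12 — deliver 3→2: ·
after 13 — deliver 2→4: n4:foll/b7/[r]
after 14 — deliver 4→2: n2:lead/b7/[r]
after 15 — deliver 2→0: n0:foll/b7/[r]

7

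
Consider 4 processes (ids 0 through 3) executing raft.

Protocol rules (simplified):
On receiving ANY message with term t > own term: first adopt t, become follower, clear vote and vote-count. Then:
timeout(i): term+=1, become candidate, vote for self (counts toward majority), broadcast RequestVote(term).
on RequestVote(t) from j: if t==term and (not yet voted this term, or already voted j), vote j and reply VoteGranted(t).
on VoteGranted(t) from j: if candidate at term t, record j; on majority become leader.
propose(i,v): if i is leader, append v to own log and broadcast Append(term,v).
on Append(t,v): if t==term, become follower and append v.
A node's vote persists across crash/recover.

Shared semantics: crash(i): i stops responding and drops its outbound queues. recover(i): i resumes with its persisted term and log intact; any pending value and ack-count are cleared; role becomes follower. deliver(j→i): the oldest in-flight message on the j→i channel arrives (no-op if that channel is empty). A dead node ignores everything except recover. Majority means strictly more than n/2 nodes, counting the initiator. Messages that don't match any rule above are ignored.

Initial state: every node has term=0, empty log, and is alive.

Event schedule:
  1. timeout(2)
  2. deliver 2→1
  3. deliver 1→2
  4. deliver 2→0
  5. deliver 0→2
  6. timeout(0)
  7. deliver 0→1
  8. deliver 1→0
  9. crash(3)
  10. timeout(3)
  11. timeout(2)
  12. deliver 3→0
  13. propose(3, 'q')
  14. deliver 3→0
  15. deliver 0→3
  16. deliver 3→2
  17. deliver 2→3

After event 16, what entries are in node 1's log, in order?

empty

e1 timeout(2): 2[cand,t=1,-]
e2 deliver 2→1: 1[foll,t=1,-]
e3 deliver 1→2: ·
e4 deliver 2→0: 0[foll,t=1,-]
e5 deliver 0→2: 2[lead,t=1,-]
e6 timeout(0): 0[cand,t=2,-]
e7 deliver 0→1: 1[foll,t=2,-]
e8 deliver 1→0: ·
e9 crash(3): 3[✗foll,t=0,-]
e10 timeout(3): ·
e11 timeout(2): 2[cand,t=2,-]
e12 deliver 3→0: ·
e13 propose(3,'q'): ·
e14 deliver 3→0: ·
e15 deliver 0→3: ·
e16 deliver 3→2: ·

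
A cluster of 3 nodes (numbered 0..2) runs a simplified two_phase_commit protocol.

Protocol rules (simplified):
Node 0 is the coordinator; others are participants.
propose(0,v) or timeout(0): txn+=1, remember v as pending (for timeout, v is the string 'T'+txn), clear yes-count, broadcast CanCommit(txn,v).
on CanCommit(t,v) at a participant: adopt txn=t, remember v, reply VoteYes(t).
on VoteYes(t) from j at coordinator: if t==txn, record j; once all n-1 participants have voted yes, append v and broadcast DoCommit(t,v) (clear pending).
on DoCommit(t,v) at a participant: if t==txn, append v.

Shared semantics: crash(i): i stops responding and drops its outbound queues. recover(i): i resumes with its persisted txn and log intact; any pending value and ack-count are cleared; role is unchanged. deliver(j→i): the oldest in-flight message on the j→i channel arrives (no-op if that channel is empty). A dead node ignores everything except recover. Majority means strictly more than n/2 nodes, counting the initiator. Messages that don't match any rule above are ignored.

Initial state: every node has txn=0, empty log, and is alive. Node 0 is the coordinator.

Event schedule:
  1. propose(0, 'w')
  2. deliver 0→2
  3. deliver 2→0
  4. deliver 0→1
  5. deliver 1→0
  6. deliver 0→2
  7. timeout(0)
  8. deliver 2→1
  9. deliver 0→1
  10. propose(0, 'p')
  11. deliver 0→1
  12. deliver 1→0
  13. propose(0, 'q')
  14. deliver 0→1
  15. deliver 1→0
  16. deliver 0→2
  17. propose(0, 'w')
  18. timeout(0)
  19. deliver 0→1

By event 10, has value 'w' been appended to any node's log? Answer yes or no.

step 1 propose(0,'w'): 0={coor,t=1,log=-}
step 2 deliver 0→2: 2={part,t=1,log=-}
step 3 deliver 2→0: —
step 4 deliver 0→1: 1={part,t=1,log=-}
step 5 deliver 1→0: 0={coor,t=1,log=w}
step 6 deliver 0→2: 2={part,t=1,log=w}
step 7 timeout(0): 0={coor,t=2,log=w}
step 8 deliver 2→1: —
step 9 deliver 0→1: 1={part,t=1,log=w}
step 10 propose(0,'p'): 0={coor,t=3,log=w}

yes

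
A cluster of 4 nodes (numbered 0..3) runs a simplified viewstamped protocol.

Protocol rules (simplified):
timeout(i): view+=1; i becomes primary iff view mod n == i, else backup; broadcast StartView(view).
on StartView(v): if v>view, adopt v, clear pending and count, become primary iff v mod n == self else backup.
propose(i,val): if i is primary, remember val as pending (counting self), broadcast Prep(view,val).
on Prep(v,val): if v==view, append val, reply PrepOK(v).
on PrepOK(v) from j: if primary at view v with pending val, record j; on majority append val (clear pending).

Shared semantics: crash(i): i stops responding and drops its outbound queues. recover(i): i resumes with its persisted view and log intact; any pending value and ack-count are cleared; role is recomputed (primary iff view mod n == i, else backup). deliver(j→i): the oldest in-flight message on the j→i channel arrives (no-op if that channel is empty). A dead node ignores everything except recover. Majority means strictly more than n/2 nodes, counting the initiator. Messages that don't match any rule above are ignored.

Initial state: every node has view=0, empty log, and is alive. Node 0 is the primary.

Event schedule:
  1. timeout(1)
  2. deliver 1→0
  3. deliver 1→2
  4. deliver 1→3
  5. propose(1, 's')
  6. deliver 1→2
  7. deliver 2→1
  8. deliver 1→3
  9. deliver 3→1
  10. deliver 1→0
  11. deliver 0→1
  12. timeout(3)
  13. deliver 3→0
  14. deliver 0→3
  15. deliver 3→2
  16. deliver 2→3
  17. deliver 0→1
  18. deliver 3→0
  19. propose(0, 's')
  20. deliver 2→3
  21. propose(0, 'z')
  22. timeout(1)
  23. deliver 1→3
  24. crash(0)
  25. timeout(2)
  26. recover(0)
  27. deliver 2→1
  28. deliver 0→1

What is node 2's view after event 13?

after 1 — timeout(1): n1:prim/v1/[-]
after 2 — deliver 1→0: n0:back/v1/[-]
after 3 — deliver 1→2: n2:back/v1/[-]
after 4 — deliver 1→3: n3:back/v1/[-]
after 5 — propose(1,'s'): ·
after 6 — deliver 1→2: n2:back/v1/[s]
after 7 — deliver 2→1: ·
after 8 — deliver 1→3: n3:back/v1/[s]
after 9 — deliver 3→1: n1:prim/v1/[s]
after 10 — deliver 1→0: n0:back/v1/[s]
after 11 — deliver 0→1: ·
after 12 — timeout(3): n3:back/v2/[s]
after 13 — deliver 3→0: n0:back/v2/[s]

1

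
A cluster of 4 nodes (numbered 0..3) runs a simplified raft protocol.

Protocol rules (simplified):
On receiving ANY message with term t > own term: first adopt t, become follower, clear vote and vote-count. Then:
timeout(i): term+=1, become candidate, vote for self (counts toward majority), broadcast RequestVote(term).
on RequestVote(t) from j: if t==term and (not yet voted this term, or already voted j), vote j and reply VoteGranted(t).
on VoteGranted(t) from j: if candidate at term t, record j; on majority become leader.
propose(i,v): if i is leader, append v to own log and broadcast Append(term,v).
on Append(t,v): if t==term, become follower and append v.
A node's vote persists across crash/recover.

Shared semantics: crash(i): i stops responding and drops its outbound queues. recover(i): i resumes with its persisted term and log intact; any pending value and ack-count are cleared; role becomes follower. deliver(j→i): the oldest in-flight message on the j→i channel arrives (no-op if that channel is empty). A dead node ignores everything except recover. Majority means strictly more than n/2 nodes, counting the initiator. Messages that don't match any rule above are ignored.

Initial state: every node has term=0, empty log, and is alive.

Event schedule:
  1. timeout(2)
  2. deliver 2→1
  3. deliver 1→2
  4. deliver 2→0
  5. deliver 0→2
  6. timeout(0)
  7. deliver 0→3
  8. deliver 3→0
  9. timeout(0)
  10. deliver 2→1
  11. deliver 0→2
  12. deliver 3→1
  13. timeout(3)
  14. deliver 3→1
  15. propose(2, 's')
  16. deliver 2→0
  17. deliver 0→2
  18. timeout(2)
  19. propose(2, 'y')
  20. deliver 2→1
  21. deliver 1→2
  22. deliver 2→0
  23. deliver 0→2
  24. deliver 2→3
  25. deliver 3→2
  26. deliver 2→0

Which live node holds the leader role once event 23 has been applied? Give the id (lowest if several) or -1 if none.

-1

after 1 — timeout(2): n2:cand/t1/[-]
after 2 — deliver 2→1: n1:foll/t1/[-]
after 3 — deliver 1→2: ·
after 4 — deliver 2→0: n0:foll/t1/[-]
after 5 — deliver 0→2: n2:lead/t1/[-]
after 6 — timeout(0): n0:cand/t2/[-]
after 7 — deliver 0→3: n3:foll/t2/[-]
after 8 — deliver 3→0: ·
after 9 — timeout(0): n0:cand/t3/[-]
after 10 — deliver 2→1: ·
after 11 — deliver 0→2: n2:foll/t2/[-]
after 12 — deliver 3→1: ·
after 13 — timeout(3): n3:cand/t3/[-]
after 14 — deliver 3→1: n1:foll/t3/[-]
after 15 — propose(2,'s'): ·
after 16 — deliver 2→0: ·
after 17 — deliver 0→2: n2:foll/t3/[-]
after 18 — timeout(2): n2:cand/t4/[-]
after 19 — propose(2,'y'): ·
after 20 — deliver 2→1: n1:foll/t4/[-]
after 21 — deliver 1→2: ·
after 22 — deliver 2→0: ·
after 23 — deliver 0→2: ·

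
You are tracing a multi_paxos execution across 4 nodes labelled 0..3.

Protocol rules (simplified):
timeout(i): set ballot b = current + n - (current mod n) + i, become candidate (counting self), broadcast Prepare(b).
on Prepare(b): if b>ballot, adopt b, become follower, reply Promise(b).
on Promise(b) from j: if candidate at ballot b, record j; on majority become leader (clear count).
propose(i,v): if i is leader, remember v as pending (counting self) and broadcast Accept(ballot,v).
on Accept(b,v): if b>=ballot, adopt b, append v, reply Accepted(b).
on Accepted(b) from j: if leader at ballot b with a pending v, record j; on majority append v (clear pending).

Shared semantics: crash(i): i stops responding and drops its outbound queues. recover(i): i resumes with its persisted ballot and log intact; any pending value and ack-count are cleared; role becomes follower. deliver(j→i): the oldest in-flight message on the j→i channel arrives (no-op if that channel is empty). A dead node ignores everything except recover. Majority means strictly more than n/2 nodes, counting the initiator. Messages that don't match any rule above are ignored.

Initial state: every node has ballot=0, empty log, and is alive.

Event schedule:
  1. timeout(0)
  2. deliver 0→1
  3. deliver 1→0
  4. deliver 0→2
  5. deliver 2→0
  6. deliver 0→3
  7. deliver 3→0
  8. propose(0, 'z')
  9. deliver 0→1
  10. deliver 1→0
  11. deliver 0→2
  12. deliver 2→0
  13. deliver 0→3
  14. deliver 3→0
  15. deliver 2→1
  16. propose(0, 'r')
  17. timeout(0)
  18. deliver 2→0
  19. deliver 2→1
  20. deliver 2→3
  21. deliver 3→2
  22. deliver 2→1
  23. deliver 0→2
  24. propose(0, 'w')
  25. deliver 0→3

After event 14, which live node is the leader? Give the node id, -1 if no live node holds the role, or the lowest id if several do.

1. timeout(0):  <0:cand b4 ->
2. deliver 0→1:  <1:foll b4 ->
3. deliver 1→0:  nop
4. deliver 0→2:  <2:foll b4 ->
5. deliver 2→0:  <0:lead b4 ->
6. deliver 0→3:  <3:foll b4 ->
7. deliver 3→0:  nop
8. propose(0,'z'):  nop
9. deliver 0→1:  <1:foll b4 z>
10. deliver 1→0:  nop
11. deliver 0→2:  <2:foll b4 z>
12. deliver 2→0:  <0:lead b4 z>
13. deliver 0→3:  <3:foll b4 z>
14. deliver 3→0:  nop

0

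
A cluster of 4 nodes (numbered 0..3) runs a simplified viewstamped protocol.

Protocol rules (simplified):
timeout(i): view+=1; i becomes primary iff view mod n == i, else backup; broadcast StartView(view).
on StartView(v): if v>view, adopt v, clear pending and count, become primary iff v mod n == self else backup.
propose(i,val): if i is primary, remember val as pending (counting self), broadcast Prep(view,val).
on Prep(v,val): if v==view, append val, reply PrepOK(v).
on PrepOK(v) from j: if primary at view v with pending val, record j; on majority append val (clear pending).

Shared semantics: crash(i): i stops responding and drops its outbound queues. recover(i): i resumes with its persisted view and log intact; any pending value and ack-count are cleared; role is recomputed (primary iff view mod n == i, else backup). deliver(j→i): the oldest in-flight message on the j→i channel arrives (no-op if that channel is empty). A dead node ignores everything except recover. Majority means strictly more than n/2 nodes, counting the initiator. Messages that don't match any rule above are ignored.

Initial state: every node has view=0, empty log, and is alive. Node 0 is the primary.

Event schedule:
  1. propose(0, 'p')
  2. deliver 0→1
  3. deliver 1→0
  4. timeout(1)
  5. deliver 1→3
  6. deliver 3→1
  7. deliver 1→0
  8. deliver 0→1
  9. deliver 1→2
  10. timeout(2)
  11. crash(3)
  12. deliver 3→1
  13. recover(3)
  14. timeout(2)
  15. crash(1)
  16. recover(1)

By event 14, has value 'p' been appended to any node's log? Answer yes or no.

[1] propose(0,'p') → ∅
[2] deliver 0→1 → N1(back v0 [p])
[3] deliver 1→0 → ∅
[4] timeout(1) → N1(prim v1 [p])
[5] deliver 1→3 → N3(back v1 [-])
[6] deliver 3→1 → ∅
[7] deliver 1→0 → N0(back v1 [-])
[8] deliver 0→1 → ∅
[9] deliver 1→2 → N2(back v1 [-])
[10] timeout(2) → N2(prim v2 [-])
[11] crash(3) → N3(✗back v1 [-])
[12] deliver 3→1 → ∅
[13] recover(3) → N3(back v1 [-])
[14] timeout(2) → N2(back v3 [-])

yes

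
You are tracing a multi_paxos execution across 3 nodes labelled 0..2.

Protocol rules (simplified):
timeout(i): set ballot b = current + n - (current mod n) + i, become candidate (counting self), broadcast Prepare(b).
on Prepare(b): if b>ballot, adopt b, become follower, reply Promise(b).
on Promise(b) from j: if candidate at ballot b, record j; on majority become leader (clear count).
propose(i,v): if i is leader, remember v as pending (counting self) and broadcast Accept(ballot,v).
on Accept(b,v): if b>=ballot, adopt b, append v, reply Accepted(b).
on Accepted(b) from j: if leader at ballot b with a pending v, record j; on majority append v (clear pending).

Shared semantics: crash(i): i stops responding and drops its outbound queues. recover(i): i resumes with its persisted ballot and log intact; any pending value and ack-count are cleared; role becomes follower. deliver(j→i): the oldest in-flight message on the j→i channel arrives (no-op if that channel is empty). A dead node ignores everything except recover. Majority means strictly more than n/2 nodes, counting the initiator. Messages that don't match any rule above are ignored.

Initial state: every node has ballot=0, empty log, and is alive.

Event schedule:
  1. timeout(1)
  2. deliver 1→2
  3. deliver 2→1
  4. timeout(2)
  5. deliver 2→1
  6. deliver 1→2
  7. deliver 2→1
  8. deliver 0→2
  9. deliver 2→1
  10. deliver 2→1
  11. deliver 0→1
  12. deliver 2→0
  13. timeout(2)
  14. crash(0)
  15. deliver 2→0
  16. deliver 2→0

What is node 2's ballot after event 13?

11

after 1 — timeout(1): n1:cand/b4/[-]
after 2 — deliver 1→2: n2:foll/b4/[-]
after 3 — deliver 2→1: n1:lead/b4/[-]
after 4 — timeout(2): n2:cand/b8/[-]
after 5 — deliver 2→1: n1:foll/b8/[-]
after 6 — deliver 1→2: n2:lead/b8/[-]
after 7 — deliver 2→1: ·
after 8 — deliver 0→2: ·
after 9 — deliver 2→1: ·
after 10 — deliver 2→1: ·
after 11 — deliver 0→1: ·
after 12 — deliver 2→0: n0:foll/b8/[-]
after 13 — timeout(2): n2:cand/b11/[-]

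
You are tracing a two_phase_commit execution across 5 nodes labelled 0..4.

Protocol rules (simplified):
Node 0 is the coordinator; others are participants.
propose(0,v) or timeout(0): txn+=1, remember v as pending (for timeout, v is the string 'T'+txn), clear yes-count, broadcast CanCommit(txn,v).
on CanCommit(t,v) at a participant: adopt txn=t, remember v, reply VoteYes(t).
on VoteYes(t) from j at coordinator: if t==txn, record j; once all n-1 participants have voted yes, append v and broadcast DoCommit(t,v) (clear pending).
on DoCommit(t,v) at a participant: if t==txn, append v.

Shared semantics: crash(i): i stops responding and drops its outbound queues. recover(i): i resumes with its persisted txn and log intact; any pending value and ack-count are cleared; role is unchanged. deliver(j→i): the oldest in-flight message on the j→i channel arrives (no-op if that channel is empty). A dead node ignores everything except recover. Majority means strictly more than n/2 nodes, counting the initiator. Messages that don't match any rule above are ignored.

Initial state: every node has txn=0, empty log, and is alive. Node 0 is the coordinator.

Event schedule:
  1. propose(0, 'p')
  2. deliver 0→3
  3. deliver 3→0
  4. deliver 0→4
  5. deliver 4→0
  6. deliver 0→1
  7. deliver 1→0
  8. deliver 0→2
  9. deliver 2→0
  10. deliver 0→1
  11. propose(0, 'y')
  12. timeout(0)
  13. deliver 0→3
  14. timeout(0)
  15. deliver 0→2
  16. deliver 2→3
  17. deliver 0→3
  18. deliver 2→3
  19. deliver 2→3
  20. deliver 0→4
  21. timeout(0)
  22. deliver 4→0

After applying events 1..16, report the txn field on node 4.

1

1. propose(0,'p'):  <0:coor t1 ->
2. deliver 0→3:  <3:part t1 ->
3. deliver 3→0:  nop
4. deliver 0→4:  <4:part t1 ->
5. deliver 4→0:  nop
6. deliver 0→1:  <1:part t1 ->
7. deliver 1→0:  nop
8. deliver 0→2:  <2:part t1 ->
9. deliver 2→0:  <0:coor t1 p>
10. deliver 0→1:  <1:part t1 p>
11. propose(0,'y'):  <0:coor t2 p>
12. timeout(0):  <0:coor t3 p>
13. deliver 0→3:  <3:part t1 p>
14. timeout(0):  <0:coor t4 p>
15. deliver 0→2:  <2:part t1 p>
16. deliver 2→3:  nop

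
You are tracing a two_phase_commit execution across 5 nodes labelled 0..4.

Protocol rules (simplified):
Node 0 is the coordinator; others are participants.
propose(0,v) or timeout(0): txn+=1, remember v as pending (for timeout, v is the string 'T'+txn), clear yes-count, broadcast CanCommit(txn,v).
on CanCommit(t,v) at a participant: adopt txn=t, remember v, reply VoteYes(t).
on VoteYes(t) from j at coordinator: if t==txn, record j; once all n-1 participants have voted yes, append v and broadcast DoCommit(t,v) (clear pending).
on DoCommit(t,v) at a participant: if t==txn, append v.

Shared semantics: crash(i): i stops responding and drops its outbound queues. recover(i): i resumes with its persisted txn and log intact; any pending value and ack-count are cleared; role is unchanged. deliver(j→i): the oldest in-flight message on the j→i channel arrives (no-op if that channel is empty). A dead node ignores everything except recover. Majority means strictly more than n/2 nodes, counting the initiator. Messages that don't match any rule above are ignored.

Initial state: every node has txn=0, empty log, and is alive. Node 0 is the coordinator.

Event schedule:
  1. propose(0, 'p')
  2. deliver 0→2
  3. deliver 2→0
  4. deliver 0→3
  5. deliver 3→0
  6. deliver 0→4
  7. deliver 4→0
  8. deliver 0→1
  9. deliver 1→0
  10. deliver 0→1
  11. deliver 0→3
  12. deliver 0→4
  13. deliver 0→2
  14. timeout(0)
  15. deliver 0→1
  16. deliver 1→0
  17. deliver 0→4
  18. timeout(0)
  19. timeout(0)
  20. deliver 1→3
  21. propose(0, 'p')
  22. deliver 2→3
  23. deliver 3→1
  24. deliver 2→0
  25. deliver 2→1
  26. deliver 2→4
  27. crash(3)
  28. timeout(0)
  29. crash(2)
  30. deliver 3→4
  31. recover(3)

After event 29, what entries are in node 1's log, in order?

p

e1 propose(0,'p'): 0[coor,t=1,-]
e2 deliver 0→2: 2[part,t=1,-]
e3 deliver 2→0: ·
e4 deliver 0→3: 3[part,t=1,-]
e5 deliver 3→0: ·
e6 deliver 0→4: 4[part,t=1,-]
e7 deliver 4→0: ·
e8 deliver 0→1: 1[part,t=1,-]
e9 deliver 1→0: 0[coor,t=1,p]
e10 deliver 0→1: 1[part,t=1,p]
e11 deliver 0→3: 3[part,t=1,p]
e12 deliver 0→4: 4[part,t=1,p]
e13 deliver 0→2: 2[part,t=1,p]
e14 timeout(0): 0[coor,t=2,p]
e15 deliver 0→1: 1[part,t=2,p]
e16 deliver 1→0: ·
e17 deliver 0→4: 4[part,t=2,p]
e18 timeout(0): 0[coor,t=3,p]
e19 timeout(0): 0[coor,t=4,p]
e20 deliver 1→3: ·
e21 propose(0,'p'): 0[coor,t=5,p]
e22 deliver 2→3: ·
e23 deliver 3→1: ·
e24 deliver 2→0: ·
e25 deliver 2→1: ·
e26 deliver 2→4: ·
e27 crash(3): 3[✗part,t=1,p]
e28 timeout(0): 0[coor,t=6,p]
e29 crash(2): 2[✗part,t=1,p]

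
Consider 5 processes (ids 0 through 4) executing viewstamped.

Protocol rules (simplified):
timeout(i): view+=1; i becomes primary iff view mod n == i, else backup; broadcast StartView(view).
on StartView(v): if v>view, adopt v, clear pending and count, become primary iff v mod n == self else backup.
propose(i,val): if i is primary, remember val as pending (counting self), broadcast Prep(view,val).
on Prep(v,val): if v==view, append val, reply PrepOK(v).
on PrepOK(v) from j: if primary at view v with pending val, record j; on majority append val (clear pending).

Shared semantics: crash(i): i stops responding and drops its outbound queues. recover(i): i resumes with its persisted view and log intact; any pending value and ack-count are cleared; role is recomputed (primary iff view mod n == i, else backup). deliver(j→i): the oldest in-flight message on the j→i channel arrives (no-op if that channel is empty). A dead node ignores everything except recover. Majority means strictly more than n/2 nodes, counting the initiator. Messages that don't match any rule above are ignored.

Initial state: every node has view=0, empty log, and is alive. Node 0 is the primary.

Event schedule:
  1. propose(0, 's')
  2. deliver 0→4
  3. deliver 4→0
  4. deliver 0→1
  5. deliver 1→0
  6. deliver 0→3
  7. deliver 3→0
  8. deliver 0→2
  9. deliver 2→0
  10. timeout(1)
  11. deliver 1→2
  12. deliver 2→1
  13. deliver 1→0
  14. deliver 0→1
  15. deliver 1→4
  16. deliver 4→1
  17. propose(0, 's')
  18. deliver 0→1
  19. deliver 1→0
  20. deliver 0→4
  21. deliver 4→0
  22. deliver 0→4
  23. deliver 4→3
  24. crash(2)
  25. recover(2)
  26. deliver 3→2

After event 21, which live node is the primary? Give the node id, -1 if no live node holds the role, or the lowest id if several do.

1

[1] propose(0,'s') → ∅
[2] deliver 0→4 → N4(back v0 [s])
[3] deliver 4→0 → ∅
[4] deliver 0→1 → N1(back v0 [s])
[5] deliver 1→0 → N0(prim v0 [s])
[6] deliver 0→3 → N3(back v0 [s])
[7] deliver 3→0 → ∅
[8] deliver 0→2 → N2(back v0 [s])
[9] deliver 2→0 → ∅
[10] timeout(1) → N1(prim v1 [s])
[11] deliver 1→2 → N2(back v1 [s])
[12] deliver 2→1 → ∅
[13] deliver 1→0 → N0(back v1 [s])
[14] deliver 0→1 → ∅
[15] deliver 1→4 → N4(back v1 [s])
[16] deliver 4→1 → ∅
[17] propose(0,'s') → ∅
[18] deliver 0→1 → ∅
[19] deliver 1→0 → ∅
[20] deliver 0→4 → ∅
[21] deliver 4→0 → ∅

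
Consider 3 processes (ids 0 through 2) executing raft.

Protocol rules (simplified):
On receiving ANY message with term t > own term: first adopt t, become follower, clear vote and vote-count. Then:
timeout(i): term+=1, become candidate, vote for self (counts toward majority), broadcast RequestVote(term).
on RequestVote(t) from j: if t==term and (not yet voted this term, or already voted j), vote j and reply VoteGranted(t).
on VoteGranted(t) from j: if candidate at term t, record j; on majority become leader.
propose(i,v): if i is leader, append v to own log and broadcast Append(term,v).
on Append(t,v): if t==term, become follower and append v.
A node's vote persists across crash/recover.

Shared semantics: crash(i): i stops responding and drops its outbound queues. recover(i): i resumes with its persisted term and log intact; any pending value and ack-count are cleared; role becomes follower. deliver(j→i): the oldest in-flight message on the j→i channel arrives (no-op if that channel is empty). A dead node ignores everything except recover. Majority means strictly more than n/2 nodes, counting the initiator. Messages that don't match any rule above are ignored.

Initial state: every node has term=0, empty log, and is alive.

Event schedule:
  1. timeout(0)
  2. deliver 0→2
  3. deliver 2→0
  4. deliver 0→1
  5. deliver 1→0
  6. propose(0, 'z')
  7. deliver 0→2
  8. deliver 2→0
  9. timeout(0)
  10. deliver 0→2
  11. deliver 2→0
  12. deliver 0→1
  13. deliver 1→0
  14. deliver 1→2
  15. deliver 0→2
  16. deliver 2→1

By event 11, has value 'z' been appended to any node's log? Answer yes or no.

yes

1. timeout(0):  <0:cand t1 ->
2. deliver 0→2:  <2:foll t1 ->
3. deliver 2→0:  <0:lead t1 ->
4. deliver 0→1:  <1:foll t1 ->
5. deliver 1→0:  nop
6. propose(0,'z'):  <0:lead t1 z>
7. deliver 0→2:  <2:foll t1 z>
8. deliver 2→0:  nop
9. timeout(0):  <0:cand t2 z>
10. deliver 0→2:  <2:foll t2 z>
11. deliver 2→0:  <0:lead t2 z>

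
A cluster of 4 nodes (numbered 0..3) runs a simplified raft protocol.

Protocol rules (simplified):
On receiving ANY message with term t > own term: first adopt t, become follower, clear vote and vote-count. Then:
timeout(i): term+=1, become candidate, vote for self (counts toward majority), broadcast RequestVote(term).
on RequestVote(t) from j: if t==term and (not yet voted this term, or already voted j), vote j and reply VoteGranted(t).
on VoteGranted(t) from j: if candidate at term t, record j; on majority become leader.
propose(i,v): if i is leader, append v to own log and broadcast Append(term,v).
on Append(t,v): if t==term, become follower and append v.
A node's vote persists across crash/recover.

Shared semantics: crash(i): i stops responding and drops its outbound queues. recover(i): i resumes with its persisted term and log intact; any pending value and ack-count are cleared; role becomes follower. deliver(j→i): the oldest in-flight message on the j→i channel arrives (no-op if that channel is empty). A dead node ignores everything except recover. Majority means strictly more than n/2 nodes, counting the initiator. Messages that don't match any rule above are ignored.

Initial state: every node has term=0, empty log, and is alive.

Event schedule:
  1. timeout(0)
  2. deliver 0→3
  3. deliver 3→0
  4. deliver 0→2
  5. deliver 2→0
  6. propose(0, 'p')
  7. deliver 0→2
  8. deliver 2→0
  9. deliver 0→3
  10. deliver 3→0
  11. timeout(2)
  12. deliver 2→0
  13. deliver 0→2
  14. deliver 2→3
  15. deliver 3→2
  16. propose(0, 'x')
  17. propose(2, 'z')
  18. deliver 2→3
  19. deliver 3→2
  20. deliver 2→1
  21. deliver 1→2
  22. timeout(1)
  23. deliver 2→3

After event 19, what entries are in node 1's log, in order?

empty

e1 timeout(0): 0[cand,t=1,-]
e2 deliver 0→3: 3[foll,t=1,-]
e3 deliver 3→0: ·
e4 deliver 0→2: 2[foll,t=1,-]
e5 deliver 2→0: 0[lead,t=1,-]
e6 propose(0,'p'): 0[lead,t=1,p]
e7 deliver 0→2: 2[foll,t=1,p]
e8 deliver 2→0: ·
e9 deliver 0→3: 3[foll,t=1,p]
e10 deliver 3→0: ·
e11 timeout(2): 2[cand,t=2,p]
e12 deliver 2→0: 0[foll,t=2,p]
e13 deliver 0→2: ·
e14 deliver 2→3: 3[foll,t=2,p]
e15 deliver 3→2: 2[lead,t=2,p]
e16 propose(0,'x'): ·
e17 propose(2,'z'): 2[lead,t=2,p,z]
e18 deliver 2→3: 3[foll,t=2,p,z]
e19 deliver 3→2: ·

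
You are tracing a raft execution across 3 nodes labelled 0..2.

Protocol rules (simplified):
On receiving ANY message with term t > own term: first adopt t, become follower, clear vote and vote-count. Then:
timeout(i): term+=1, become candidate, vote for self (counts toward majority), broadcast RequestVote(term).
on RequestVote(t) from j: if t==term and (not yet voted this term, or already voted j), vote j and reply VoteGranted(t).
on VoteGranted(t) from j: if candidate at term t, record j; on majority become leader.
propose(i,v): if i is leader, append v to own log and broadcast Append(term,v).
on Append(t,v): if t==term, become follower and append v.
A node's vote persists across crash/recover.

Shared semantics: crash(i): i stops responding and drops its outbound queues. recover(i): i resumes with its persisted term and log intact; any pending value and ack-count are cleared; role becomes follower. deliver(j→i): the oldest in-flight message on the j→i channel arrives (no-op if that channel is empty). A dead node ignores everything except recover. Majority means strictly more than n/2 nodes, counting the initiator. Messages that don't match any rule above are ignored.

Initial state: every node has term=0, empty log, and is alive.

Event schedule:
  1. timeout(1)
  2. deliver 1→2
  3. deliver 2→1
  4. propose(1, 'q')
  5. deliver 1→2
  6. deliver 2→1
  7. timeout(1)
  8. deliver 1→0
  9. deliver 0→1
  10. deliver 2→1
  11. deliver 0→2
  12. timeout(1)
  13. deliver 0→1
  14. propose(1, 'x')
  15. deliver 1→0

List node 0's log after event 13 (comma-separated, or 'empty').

[1] timeout(1) → N1(cand t1 [-])
[2] deliver 1→2 → N2(foll t1 [-])
[3] deliver 2→1 → N1(lead t1 [-])
[4] propose(1,'q') → N1(lead t1 [q])
[5] deliver 1→2 → N2(foll t1 [q])
[6] deliver 2→1 → ∅
[7] timeout(1) → N1(cand t2 [q])
[8] deliver 1→0 → N0(foll t1 [-])
[9] deliver 0→1 → ∅
[10] deliver 2→1 → ∅
[11] deliver 0→2 → ∅
[12] timeout(1) → N1(cand t3 [q])
[13] deliver 0→1 → ∅

empty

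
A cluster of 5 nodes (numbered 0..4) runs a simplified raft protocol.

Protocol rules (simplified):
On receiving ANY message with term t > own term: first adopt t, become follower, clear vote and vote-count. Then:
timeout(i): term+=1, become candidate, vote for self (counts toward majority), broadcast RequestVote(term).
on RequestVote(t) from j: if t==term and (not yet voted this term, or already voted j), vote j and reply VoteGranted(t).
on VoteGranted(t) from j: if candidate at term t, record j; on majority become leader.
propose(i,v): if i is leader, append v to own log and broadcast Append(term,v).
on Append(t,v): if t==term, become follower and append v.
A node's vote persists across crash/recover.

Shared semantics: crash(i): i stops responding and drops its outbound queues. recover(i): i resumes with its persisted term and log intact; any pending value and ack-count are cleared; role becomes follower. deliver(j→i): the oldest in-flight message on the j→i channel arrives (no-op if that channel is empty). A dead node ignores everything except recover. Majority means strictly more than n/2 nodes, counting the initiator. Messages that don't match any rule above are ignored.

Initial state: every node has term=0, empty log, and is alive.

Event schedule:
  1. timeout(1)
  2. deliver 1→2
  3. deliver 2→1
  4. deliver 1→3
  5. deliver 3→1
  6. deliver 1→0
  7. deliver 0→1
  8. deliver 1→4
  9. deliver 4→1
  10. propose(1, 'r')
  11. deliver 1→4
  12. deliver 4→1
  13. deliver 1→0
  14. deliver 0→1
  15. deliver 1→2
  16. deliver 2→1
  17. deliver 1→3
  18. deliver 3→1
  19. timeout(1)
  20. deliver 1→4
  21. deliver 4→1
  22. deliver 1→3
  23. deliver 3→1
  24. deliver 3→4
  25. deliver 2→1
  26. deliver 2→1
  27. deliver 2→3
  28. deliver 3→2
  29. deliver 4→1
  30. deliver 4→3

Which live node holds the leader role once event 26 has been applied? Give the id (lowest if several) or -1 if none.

1

e1 timeout(1): 1[cand,t=1,-]
e2 deliver 1→2: 2[foll,t=1,-]
e3 deliver 2→1: ·
e4 deliver 1→3: 3[foll,t=1,-]
e5 deliver 3→1: 1[lead,t=1,-]
e6 deliver 1→0: 0[foll,t=1,-]
e7 deliver 0→1: ·
e8 deliver 1→4: 4[foll,t=1,-]
e9 deliver 4→1: ·
e10 propose(1,'r'): 1[lead,t=1,r]
e11 deliver 1→4: 4[foll,t=1,r]
e12 deliver 4→1: ·
e13 deliver 1→0: 0[foll,t=1,r]
e14 deliver 0→1: ·
e15 deliver 1→2: 2[foll,t=1,r]
e16 deliver 2→1: ·
e17 deliver 1→3: 3[foll,t=1,r]
e18 deliver 3→1: ·
e19 timeout(1): 1[cand,t=2,r]
e20 deliver 1→4: 4[foll,t=2,r]
e21 deliver 4→1: ·
e22 deliver 1→3: 3[foll,t=2,r]
e23 deliver 3→1: 1[lead,t=2,r]
e24 deliver 3→4: ·
e25 deliver 2→1: ·
e26 deliver 2→1: ·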